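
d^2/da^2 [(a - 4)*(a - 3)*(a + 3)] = 6*a - 8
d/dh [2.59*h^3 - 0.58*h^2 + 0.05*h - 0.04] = 7.77*h^2 - 1.16*h + 0.05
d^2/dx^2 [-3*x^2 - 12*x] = -6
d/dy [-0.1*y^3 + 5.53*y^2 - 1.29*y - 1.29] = -0.3*y^2 + 11.06*y - 1.29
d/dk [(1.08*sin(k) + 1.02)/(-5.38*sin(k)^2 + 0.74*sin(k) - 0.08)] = (5.8104*sin(k)^2 + 10.9752*sin(k) - 0.8412)*cos(k)/(28.9444*sin(k)^4 - 7.9624*sin(k)^3 + 1.4084*sin(k)^2 - 0.1184*sin(k) + 0.0064)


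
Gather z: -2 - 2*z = -2*z - 2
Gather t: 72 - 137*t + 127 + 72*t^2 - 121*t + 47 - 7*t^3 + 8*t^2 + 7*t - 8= -7*t^3 + 80*t^2 - 251*t + 238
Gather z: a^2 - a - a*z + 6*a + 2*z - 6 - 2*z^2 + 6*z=a^2 + 5*a - 2*z^2 + z*(8 - a) - 6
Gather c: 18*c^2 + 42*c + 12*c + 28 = 18*c^2 + 54*c + 28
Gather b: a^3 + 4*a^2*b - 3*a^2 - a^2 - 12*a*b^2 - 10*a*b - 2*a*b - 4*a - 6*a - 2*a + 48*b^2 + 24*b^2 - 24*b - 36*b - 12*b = a^3 - 4*a^2 - 12*a + b^2*(72 - 12*a) + b*(4*a^2 - 12*a - 72)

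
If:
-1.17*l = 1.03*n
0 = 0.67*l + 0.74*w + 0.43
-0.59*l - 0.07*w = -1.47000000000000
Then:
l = 2.87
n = -3.26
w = -3.18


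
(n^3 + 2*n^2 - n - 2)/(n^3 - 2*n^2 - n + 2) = (n + 2)/(n - 2)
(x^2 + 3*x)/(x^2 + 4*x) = (x + 3)/(x + 4)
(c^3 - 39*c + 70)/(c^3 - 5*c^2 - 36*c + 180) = (c^2 + 5*c - 14)/(c^2 - 36)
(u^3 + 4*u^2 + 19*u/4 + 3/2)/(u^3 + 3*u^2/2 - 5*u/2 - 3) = (4*u^2 + 8*u + 3)/(2*(2*u^2 - u - 3))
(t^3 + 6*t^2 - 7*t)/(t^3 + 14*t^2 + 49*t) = (t - 1)/(t + 7)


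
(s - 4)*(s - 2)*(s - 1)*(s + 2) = s^4 - 5*s^3 + 20*s - 16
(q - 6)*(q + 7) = q^2 + q - 42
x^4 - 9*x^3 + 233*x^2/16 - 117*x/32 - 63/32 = (x - 7)*(x - 3/2)*(x - 3/4)*(x + 1/4)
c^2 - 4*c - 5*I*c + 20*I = (c - 4)*(c - 5*I)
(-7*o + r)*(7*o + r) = -49*o^2 + r^2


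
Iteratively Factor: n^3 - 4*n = (n)*(n^2 - 4) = n*(n - 2)*(n + 2)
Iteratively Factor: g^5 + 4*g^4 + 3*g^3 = (g)*(g^4 + 4*g^3 + 3*g^2) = g*(g + 1)*(g^3 + 3*g^2) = g^2*(g + 1)*(g^2 + 3*g) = g^2*(g + 1)*(g + 3)*(g)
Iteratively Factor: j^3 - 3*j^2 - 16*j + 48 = (j - 3)*(j^2 - 16) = (j - 4)*(j - 3)*(j + 4)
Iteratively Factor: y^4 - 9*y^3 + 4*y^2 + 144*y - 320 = (y - 4)*(y^3 - 5*y^2 - 16*y + 80) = (y - 4)^2*(y^2 - y - 20) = (y - 5)*(y - 4)^2*(y + 4)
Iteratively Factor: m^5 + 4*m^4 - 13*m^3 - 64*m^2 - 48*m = (m + 1)*(m^4 + 3*m^3 - 16*m^2 - 48*m) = (m - 4)*(m + 1)*(m^3 + 7*m^2 + 12*m) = (m - 4)*(m + 1)*(m + 3)*(m^2 + 4*m) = m*(m - 4)*(m + 1)*(m + 3)*(m + 4)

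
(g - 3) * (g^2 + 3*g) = g^3 - 9*g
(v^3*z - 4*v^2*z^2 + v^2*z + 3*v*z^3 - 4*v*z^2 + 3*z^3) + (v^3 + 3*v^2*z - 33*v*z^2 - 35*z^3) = v^3*z + v^3 - 4*v^2*z^2 + 4*v^2*z + 3*v*z^3 - 37*v*z^2 - 32*z^3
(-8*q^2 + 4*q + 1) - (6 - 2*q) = -8*q^2 + 6*q - 5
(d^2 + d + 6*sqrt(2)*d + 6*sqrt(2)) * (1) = d^2 + d + 6*sqrt(2)*d + 6*sqrt(2)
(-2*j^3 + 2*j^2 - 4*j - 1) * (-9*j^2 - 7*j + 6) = 18*j^5 - 4*j^4 + 10*j^3 + 49*j^2 - 17*j - 6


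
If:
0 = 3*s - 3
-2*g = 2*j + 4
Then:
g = -j - 2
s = 1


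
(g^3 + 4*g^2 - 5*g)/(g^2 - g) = g + 5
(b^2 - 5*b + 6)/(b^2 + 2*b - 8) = (b - 3)/(b + 4)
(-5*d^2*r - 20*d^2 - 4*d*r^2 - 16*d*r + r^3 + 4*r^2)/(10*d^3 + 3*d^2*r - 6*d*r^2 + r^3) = (r + 4)/(-2*d + r)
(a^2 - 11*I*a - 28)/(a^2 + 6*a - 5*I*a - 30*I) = (a^2 - 11*I*a - 28)/(a^2 + a*(6 - 5*I) - 30*I)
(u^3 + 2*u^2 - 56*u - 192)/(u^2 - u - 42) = (u^2 - 4*u - 32)/(u - 7)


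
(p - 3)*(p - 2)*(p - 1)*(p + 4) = p^4 - 2*p^3 - 13*p^2 + 38*p - 24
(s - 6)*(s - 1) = s^2 - 7*s + 6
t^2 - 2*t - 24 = (t - 6)*(t + 4)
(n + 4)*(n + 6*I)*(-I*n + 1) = -I*n^3 + 7*n^2 - 4*I*n^2 + 28*n + 6*I*n + 24*I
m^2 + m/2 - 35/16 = (m - 5/4)*(m + 7/4)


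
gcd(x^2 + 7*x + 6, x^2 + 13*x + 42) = x + 6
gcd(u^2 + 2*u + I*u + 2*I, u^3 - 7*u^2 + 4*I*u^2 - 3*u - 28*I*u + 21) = u + I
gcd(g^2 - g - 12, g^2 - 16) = g - 4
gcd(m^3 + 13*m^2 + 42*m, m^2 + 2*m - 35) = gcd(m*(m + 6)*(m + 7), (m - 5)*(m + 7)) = m + 7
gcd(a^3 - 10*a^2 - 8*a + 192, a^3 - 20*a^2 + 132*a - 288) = a^2 - 14*a + 48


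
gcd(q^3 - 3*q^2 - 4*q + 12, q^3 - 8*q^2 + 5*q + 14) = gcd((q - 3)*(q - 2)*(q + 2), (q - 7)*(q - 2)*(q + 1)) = q - 2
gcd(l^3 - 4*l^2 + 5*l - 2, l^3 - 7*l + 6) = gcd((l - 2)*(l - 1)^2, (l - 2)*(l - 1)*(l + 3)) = l^2 - 3*l + 2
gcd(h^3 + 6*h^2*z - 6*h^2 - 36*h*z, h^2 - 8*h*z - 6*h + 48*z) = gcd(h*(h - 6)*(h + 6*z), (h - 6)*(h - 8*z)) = h - 6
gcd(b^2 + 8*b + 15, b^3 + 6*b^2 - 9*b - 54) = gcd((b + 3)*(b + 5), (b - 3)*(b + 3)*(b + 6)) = b + 3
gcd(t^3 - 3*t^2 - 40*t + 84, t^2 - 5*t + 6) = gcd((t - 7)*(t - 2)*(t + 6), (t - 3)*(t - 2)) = t - 2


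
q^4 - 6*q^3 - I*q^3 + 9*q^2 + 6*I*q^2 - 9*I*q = q*(q - 3)^2*(q - I)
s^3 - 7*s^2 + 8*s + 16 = (s - 4)^2*(s + 1)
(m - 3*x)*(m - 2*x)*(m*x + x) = m^3*x - 5*m^2*x^2 + m^2*x + 6*m*x^3 - 5*m*x^2 + 6*x^3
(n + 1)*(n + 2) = n^2 + 3*n + 2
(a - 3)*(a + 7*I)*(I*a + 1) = I*a^3 - 6*a^2 - 3*I*a^2 + 18*a + 7*I*a - 21*I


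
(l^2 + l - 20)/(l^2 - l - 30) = (l - 4)/(l - 6)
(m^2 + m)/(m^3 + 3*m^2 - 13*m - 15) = m/(m^2 + 2*m - 15)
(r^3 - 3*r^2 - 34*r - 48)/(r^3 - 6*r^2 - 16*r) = (r + 3)/r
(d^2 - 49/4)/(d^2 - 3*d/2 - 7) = (d + 7/2)/(d + 2)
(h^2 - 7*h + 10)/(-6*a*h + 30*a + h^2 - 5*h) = (2 - h)/(6*a - h)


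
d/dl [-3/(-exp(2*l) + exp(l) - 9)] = (3 - 6*exp(l))*exp(l)/(exp(2*l) - exp(l) + 9)^2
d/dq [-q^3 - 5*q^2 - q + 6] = -3*q^2 - 10*q - 1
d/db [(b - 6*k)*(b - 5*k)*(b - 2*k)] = 3*b^2 - 26*b*k + 52*k^2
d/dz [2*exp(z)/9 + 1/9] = 2*exp(z)/9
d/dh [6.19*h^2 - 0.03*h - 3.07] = 12.38*h - 0.03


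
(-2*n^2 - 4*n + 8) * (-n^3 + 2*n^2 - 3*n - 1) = 2*n^5 - 10*n^3 + 30*n^2 - 20*n - 8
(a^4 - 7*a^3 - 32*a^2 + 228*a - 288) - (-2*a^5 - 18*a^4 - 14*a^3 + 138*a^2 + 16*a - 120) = 2*a^5 + 19*a^4 + 7*a^3 - 170*a^2 + 212*a - 168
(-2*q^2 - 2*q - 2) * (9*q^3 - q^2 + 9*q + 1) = -18*q^5 - 16*q^4 - 34*q^3 - 18*q^2 - 20*q - 2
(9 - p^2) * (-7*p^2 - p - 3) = 7*p^4 + p^3 - 60*p^2 - 9*p - 27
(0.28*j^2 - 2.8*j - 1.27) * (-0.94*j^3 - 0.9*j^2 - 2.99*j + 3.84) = -0.2632*j^5 + 2.38*j^4 + 2.8766*j^3 + 10.5902*j^2 - 6.9547*j - 4.8768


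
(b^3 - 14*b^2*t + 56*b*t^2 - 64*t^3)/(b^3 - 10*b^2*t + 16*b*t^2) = (b - 4*t)/b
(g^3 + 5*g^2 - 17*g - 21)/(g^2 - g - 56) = (g^2 - 2*g - 3)/(g - 8)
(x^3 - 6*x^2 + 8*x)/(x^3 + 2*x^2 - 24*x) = (x - 2)/(x + 6)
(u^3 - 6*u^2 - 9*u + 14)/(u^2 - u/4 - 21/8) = 8*(-u^3 + 6*u^2 + 9*u - 14)/(-8*u^2 + 2*u + 21)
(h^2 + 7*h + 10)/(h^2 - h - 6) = (h + 5)/(h - 3)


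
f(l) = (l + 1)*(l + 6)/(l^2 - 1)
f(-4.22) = -0.34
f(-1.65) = -1.64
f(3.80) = 3.50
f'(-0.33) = -3.96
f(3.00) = 4.50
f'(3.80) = -0.89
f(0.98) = -349.00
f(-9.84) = 0.35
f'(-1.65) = -1.00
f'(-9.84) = -0.06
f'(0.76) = -121.53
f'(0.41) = -20.11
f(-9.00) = 0.30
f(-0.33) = -4.26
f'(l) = -2*l*(l + 1)*(l + 6)/(l^2 - 1)^2 + (l + 1)/(l^2 - 1) + (l + 6)/(l^2 - 1) = -7/(l^2 - 2*l + 1)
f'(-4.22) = -0.26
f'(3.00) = -1.75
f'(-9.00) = -0.07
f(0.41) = -10.86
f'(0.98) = -17500.00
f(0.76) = -28.17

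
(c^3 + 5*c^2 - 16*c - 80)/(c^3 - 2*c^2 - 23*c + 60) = (c + 4)/(c - 3)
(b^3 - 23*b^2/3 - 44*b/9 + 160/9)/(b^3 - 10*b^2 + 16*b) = (b^2 + b/3 - 20/9)/(b*(b - 2))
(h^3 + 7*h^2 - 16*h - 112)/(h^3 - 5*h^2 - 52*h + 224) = (h + 4)/(h - 8)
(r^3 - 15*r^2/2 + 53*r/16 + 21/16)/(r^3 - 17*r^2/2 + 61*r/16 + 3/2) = (r - 7)/(r - 8)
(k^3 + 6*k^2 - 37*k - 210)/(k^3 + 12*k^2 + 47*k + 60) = (k^2 + k - 42)/(k^2 + 7*k + 12)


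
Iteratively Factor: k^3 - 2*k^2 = (k)*(k^2 - 2*k) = k*(k - 2)*(k)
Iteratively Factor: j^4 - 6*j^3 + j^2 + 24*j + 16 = (j + 1)*(j^3 - 7*j^2 + 8*j + 16) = (j - 4)*(j + 1)*(j^2 - 3*j - 4) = (j - 4)*(j + 1)^2*(j - 4)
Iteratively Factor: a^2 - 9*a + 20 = (a - 4)*(a - 5)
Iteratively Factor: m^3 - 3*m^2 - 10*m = (m - 5)*(m^2 + 2*m) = m*(m - 5)*(m + 2)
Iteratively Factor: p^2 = (p)*(p)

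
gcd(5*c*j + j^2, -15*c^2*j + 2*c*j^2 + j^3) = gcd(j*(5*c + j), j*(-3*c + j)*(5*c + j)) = 5*c*j + j^2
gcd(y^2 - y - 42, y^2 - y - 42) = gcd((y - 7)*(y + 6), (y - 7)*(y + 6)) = y^2 - y - 42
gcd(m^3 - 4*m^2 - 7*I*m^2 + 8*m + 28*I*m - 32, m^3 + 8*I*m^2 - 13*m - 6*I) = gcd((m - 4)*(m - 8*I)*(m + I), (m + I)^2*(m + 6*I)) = m + I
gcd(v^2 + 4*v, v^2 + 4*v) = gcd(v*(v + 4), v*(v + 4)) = v^2 + 4*v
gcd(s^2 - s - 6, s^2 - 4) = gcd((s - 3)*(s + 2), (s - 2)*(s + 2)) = s + 2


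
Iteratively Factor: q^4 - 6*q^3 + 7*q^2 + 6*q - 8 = (q - 1)*(q^3 - 5*q^2 + 2*q + 8) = (q - 2)*(q - 1)*(q^2 - 3*q - 4) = (q - 4)*(q - 2)*(q - 1)*(q + 1)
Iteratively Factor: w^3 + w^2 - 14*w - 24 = (w + 2)*(w^2 - w - 12) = (w - 4)*(w + 2)*(w + 3)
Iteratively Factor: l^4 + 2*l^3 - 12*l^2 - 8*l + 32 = (l - 2)*(l^3 + 4*l^2 - 4*l - 16) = (l - 2)*(l + 4)*(l^2 - 4) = (l - 2)*(l + 2)*(l + 4)*(l - 2)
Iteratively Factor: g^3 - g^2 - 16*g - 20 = (g + 2)*(g^2 - 3*g - 10) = (g + 2)^2*(g - 5)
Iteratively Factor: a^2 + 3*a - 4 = (a - 1)*(a + 4)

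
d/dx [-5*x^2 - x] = -10*x - 1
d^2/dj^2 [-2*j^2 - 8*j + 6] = -4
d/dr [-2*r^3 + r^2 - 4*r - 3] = -6*r^2 + 2*r - 4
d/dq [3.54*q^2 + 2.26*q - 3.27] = 7.08*q + 2.26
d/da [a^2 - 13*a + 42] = 2*a - 13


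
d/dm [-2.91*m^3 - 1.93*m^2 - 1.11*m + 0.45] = -8.73*m^2 - 3.86*m - 1.11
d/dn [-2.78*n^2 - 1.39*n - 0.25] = -5.56*n - 1.39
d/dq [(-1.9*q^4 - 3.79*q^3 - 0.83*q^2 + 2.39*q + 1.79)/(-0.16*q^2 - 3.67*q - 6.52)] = (0.608*q^5 + 21.5254*q^4 + 77.3706*q^3 + 77.5609*q^2 + 11.396*q - 9.0135)/(0.0256*q^4 + 1.1744*q^3 + 15.5553*q^2 + 47.8568*q + 42.5104)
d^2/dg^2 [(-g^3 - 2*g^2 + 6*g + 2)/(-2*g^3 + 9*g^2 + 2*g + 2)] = 4*(13*g^6 - 30*g^5 + 162*g^4 - 108*g^3 - 351*g^2 + 102*g + 30)/(8*g^9 - 108*g^8 + 462*g^7 - 537*g^6 - 246*g^5 - 546*g^4 - 200*g^3 - 132*g^2 - 24*g - 8)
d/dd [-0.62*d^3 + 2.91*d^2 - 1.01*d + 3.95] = -1.86*d^2 + 5.82*d - 1.01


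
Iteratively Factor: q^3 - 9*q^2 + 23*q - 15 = (q - 3)*(q^2 - 6*q + 5) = (q - 3)*(q - 1)*(q - 5)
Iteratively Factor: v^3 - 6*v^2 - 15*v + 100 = (v + 4)*(v^2 - 10*v + 25) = (v - 5)*(v + 4)*(v - 5)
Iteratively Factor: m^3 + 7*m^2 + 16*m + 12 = (m + 3)*(m^2 + 4*m + 4) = (m + 2)*(m + 3)*(m + 2)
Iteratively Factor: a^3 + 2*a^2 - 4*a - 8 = (a - 2)*(a^2 + 4*a + 4) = (a - 2)*(a + 2)*(a + 2)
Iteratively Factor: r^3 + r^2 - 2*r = (r + 2)*(r^2 - r) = r*(r + 2)*(r - 1)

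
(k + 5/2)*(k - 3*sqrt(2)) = k^2 - 3*sqrt(2)*k + 5*k/2 - 15*sqrt(2)/2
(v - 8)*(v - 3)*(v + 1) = v^3 - 10*v^2 + 13*v + 24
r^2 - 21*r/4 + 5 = (r - 4)*(r - 5/4)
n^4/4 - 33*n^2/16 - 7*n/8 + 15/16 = (n/4 + 1/4)*(n - 3)*(n - 1/2)*(n + 5/2)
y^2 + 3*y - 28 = (y - 4)*(y + 7)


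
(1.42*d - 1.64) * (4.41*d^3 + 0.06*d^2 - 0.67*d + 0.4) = 6.2622*d^4 - 7.1472*d^3 - 1.0498*d^2 + 1.6668*d - 0.656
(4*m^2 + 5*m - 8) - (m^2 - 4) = 3*m^2 + 5*m - 4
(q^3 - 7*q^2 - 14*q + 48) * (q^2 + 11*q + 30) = q^5 + 4*q^4 - 61*q^3 - 316*q^2 + 108*q + 1440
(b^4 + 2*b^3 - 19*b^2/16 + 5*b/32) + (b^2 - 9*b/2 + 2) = b^4 + 2*b^3 - 3*b^2/16 - 139*b/32 + 2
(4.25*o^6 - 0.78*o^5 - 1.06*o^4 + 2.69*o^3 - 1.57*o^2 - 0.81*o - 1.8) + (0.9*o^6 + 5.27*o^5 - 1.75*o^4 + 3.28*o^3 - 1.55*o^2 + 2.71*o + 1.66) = 5.15*o^6 + 4.49*o^5 - 2.81*o^4 + 5.97*o^3 - 3.12*o^2 + 1.9*o - 0.14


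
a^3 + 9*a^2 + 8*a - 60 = (a - 2)*(a + 5)*(a + 6)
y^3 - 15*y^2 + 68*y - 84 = (y - 7)*(y - 6)*(y - 2)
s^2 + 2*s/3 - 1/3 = (s - 1/3)*(s + 1)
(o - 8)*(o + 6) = o^2 - 2*o - 48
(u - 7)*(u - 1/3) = u^2 - 22*u/3 + 7/3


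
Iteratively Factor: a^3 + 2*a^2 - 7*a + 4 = (a - 1)*(a^2 + 3*a - 4) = (a - 1)^2*(a + 4)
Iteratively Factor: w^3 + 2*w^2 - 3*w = (w + 3)*(w^2 - w) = (w - 1)*(w + 3)*(w)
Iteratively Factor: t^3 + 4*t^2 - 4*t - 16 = (t - 2)*(t^2 + 6*t + 8) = (t - 2)*(t + 4)*(t + 2)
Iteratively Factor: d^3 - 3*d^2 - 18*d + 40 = (d + 4)*(d^2 - 7*d + 10) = (d - 2)*(d + 4)*(d - 5)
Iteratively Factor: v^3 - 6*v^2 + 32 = (v - 4)*(v^2 - 2*v - 8) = (v - 4)*(v + 2)*(v - 4)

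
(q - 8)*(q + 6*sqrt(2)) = q^2 - 8*q + 6*sqrt(2)*q - 48*sqrt(2)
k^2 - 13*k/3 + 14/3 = (k - 7/3)*(k - 2)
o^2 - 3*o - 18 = (o - 6)*(o + 3)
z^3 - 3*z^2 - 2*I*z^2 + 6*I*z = z*(z - 3)*(z - 2*I)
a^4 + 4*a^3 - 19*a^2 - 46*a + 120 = (a - 3)*(a - 2)*(a + 4)*(a + 5)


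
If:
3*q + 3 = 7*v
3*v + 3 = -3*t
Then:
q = 7*v/3 - 1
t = -v - 1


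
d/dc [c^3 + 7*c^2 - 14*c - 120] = 3*c^2 + 14*c - 14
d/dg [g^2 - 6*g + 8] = 2*g - 6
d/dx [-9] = 0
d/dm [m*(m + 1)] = 2*m + 1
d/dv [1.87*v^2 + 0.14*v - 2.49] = 3.74*v + 0.14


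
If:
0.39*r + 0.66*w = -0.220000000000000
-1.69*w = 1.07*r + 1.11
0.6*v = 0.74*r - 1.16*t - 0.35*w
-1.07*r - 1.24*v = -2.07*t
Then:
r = -7.66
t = -5.14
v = -1.96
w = 4.19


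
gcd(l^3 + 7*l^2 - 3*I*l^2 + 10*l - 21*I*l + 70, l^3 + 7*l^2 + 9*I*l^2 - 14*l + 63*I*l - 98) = l^2 + l*(7 + 2*I) + 14*I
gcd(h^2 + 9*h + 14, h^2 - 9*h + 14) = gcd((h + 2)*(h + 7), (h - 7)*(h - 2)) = 1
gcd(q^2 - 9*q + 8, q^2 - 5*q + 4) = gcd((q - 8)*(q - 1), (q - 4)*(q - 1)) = q - 1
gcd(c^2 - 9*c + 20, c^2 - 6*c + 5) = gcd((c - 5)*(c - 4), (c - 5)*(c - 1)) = c - 5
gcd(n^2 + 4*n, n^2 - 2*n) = n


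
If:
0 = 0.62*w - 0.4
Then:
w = 0.65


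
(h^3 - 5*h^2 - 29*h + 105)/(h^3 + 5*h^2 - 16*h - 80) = (h^2 - 10*h + 21)/(h^2 - 16)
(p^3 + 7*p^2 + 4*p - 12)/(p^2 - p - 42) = (p^2 + p - 2)/(p - 7)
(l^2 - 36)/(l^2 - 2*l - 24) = (l + 6)/(l + 4)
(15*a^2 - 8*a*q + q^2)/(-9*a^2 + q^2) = (-5*a + q)/(3*a + q)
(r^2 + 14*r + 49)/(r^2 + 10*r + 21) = (r + 7)/(r + 3)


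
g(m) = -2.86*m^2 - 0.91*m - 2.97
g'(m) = -5.72*m - 0.91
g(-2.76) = -22.24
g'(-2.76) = 14.88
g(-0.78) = -4.00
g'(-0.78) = 3.55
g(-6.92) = -133.63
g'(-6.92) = 38.67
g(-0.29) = -2.95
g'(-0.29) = 0.75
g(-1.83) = -10.88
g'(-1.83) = 9.56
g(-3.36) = -32.20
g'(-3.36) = 18.31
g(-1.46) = -7.74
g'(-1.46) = 7.44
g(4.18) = -56.74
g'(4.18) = -24.82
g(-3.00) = -25.98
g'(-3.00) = 16.25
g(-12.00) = -403.89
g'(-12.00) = 67.73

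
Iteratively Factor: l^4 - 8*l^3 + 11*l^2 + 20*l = (l - 4)*(l^3 - 4*l^2 - 5*l) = l*(l - 4)*(l^2 - 4*l - 5) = l*(l - 4)*(l + 1)*(l - 5)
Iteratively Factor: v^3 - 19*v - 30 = (v + 2)*(v^2 - 2*v - 15) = (v - 5)*(v + 2)*(v + 3)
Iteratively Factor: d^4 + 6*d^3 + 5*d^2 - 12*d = (d + 3)*(d^3 + 3*d^2 - 4*d) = d*(d + 3)*(d^2 + 3*d - 4) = d*(d - 1)*(d + 3)*(d + 4)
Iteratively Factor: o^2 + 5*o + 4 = (o + 4)*(o + 1)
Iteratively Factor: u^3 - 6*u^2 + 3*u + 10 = (u + 1)*(u^2 - 7*u + 10) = (u - 2)*(u + 1)*(u - 5)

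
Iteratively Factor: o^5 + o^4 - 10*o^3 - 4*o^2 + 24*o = (o - 2)*(o^4 + 3*o^3 - 4*o^2 - 12*o) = (o - 2)*(o + 2)*(o^3 + o^2 - 6*o) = (o - 2)^2*(o + 2)*(o^2 + 3*o) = o*(o - 2)^2*(o + 2)*(o + 3)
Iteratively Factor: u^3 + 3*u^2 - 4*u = (u - 1)*(u^2 + 4*u) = (u - 1)*(u + 4)*(u)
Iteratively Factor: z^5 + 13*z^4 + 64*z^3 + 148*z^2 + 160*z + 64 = (z + 4)*(z^4 + 9*z^3 + 28*z^2 + 36*z + 16) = (z + 4)^2*(z^3 + 5*z^2 + 8*z + 4) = (z + 1)*(z + 4)^2*(z^2 + 4*z + 4) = (z + 1)*(z + 2)*(z + 4)^2*(z + 2)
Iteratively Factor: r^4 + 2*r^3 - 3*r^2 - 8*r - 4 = (r + 2)*(r^3 - 3*r - 2) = (r - 2)*(r + 2)*(r^2 + 2*r + 1) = (r - 2)*(r + 1)*(r + 2)*(r + 1)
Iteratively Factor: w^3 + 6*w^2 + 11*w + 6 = (w + 3)*(w^2 + 3*w + 2) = (w + 2)*(w + 3)*(w + 1)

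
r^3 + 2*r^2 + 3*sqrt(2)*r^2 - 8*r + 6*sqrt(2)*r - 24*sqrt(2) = (r - 2)*(r + 4)*(r + 3*sqrt(2))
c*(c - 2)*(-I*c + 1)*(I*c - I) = c^4 - 3*c^3 + I*c^3 + 2*c^2 - 3*I*c^2 + 2*I*c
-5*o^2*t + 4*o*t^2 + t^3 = t*(-o + t)*(5*o + t)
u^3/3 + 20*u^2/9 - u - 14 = (u/3 + 1)*(u - 7/3)*(u + 6)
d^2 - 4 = (d - 2)*(d + 2)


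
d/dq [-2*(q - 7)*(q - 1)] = 16 - 4*q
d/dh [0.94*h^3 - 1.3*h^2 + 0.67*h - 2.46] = 2.82*h^2 - 2.6*h + 0.67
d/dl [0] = 0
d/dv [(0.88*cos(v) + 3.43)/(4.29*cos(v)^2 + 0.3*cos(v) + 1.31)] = (3.7752*cos(v)^2 + 29.4294*cos(v) - 0.1238)*sin(v)/(18.4041*cos(v)^4 + 2.574*cos(v)^3 + 11.3298*cos(v)^2 + 0.786*cos(v) + 1.7161)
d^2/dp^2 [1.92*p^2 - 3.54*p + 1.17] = 3.84000000000000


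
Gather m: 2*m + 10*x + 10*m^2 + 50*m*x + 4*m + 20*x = 10*m^2 + m*(50*x + 6) + 30*x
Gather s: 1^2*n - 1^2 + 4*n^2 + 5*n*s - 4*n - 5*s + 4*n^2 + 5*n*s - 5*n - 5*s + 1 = 8*n^2 - 8*n + s*(10*n - 10)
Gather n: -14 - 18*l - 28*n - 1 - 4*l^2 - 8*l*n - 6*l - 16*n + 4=-4*l^2 - 24*l + n*(-8*l - 44) - 11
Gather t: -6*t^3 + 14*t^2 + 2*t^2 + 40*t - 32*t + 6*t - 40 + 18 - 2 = -6*t^3 + 16*t^2 + 14*t - 24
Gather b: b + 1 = b + 1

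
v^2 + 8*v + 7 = (v + 1)*(v + 7)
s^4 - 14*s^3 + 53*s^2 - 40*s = s*(s - 8)*(s - 5)*(s - 1)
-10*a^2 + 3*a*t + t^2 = (-2*a + t)*(5*a + t)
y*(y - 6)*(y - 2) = y^3 - 8*y^2 + 12*y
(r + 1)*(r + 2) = r^2 + 3*r + 2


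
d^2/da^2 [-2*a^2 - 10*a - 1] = -4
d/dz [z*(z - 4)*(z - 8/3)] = 3*z^2 - 40*z/3 + 32/3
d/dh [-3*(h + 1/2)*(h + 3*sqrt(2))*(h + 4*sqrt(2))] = -9*h^2 - 42*sqrt(2)*h - 3*h - 72 - 21*sqrt(2)/2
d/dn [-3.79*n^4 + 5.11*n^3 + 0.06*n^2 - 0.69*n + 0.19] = -15.16*n^3 + 15.33*n^2 + 0.12*n - 0.69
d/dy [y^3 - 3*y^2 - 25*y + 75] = 3*y^2 - 6*y - 25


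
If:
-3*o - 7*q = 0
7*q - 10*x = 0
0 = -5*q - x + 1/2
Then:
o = -35/171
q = 5/57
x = 7/114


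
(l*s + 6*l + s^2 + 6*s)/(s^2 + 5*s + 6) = (l*s + 6*l + s^2 + 6*s)/(s^2 + 5*s + 6)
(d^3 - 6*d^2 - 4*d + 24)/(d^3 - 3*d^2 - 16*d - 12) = (d - 2)/(d + 1)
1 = 1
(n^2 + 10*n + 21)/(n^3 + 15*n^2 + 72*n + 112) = (n + 3)/(n^2 + 8*n + 16)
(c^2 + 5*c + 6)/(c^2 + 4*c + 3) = (c + 2)/(c + 1)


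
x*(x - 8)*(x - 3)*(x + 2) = x^4 - 9*x^3 + 2*x^2 + 48*x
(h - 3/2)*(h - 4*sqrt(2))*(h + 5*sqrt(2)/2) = h^3 - 3*sqrt(2)*h^2/2 - 3*h^2/2 - 20*h + 9*sqrt(2)*h/4 + 30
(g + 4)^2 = g^2 + 8*g + 16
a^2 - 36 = (a - 6)*(a + 6)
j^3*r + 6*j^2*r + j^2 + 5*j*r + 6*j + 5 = (j + 1)*(j + 5)*(j*r + 1)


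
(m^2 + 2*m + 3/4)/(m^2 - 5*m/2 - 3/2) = (m + 3/2)/(m - 3)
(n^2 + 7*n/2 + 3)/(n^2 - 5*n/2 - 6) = (n + 2)/(n - 4)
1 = 1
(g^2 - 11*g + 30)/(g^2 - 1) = (g^2 - 11*g + 30)/(g^2 - 1)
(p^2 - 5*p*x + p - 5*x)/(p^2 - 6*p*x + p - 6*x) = (-p + 5*x)/(-p + 6*x)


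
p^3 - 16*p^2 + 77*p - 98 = (p - 7)^2*(p - 2)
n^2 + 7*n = n*(n + 7)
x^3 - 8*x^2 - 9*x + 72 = (x - 8)*(x - 3)*(x + 3)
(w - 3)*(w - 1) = w^2 - 4*w + 3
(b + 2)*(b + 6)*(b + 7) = b^3 + 15*b^2 + 68*b + 84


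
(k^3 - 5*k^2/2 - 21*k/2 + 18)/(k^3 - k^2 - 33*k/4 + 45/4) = 2*(k - 4)/(2*k - 5)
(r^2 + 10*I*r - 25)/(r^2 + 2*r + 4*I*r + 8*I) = (r^2 + 10*I*r - 25)/(r^2 + r*(2 + 4*I) + 8*I)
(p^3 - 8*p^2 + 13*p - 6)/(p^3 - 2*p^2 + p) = (p - 6)/p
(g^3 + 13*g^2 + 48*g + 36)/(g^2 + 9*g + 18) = (g^2 + 7*g + 6)/(g + 3)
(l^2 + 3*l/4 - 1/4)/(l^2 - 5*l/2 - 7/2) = (4*l - 1)/(2*(2*l - 7))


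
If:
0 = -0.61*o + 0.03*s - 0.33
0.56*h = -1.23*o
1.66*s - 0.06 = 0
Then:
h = 1.18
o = -0.54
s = 0.04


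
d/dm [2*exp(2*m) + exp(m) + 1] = (4*exp(m) + 1)*exp(m)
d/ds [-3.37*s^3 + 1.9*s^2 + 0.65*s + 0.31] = -10.11*s^2 + 3.8*s + 0.65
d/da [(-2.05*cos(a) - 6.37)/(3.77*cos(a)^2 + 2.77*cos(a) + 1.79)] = (7.7285*sin(a)^2 - 48.0298*cos(a) - 21.7039)*sin(a)/(3.77*cos(a)^2 + 2.77*cos(a) + 1.79)^2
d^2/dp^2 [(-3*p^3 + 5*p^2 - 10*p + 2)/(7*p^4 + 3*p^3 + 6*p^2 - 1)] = 2*(-147*p^9 + 735*p^8 - 2247*p^7 - 811*p^6 - 1152*p^5 + 690*p^4 - 685*p^3 + 210*p^2 - 171*p + 17)/(343*p^12 + 441*p^11 + 1071*p^10 + 783*p^9 + 771*p^8 + 198*p^7 - 63*p^6 - 108*p^5 - 87*p^4 + 9*p^3 + 18*p^2 - 1)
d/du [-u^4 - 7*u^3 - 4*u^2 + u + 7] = -4*u^3 - 21*u^2 - 8*u + 1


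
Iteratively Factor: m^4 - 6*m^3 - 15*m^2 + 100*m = (m - 5)*(m^3 - m^2 - 20*m) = (m - 5)^2*(m^2 + 4*m) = m*(m - 5)^2*(m + 4)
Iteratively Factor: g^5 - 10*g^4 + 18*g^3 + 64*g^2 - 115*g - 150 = (g + 2)*(g^4 - 12*g^3 + 42*g^2 - 20*g - 75) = (g - 3)*(g + 2)*(g^3 - 9*g^2 + 15*g + 25) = (g - 5)*(g - 3)*(g + 2)*(g^2 - 4*g - 5) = (g - 5)*(g - 3)*(g + 1)*(g + 2)*(g - 5)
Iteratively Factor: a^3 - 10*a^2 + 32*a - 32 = (a - 4)*(a^2 - 6*a + 8) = (a - 4)^2*(a - 2)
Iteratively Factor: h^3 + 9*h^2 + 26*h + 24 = (h + 4)*(h^2 + 5*h + 6) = (h + 3)*(h + 4)*(h + 2)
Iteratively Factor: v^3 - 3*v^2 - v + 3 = (v + 1)*(v^2 - 4*v + 3) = (v - 3)*(v + 1)*(v - 1)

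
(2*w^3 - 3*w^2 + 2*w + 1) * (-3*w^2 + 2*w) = -6*w^5 + 13*w^4 - 12*w^3 + w^2 + 2*w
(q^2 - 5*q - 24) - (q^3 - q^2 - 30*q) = -q^3 + 2*q^2 + 25*q - 24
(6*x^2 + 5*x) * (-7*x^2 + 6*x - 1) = -42*x^4 + x^3 + 24*x^2 - 5*x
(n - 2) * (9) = 9*n - 18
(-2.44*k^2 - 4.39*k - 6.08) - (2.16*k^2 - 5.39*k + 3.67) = -4.6*k^2 + 1.0*k - 9.75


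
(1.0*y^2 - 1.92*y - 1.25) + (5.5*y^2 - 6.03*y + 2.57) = 6.5*y^2 - 7.95*y + 1.32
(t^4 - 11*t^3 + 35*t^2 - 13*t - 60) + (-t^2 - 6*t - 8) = t^4 - 11*t^3 + 34*t^2 - 19*t - 68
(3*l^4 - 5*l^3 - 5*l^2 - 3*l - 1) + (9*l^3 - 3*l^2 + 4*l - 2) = 3*l^4 + 4*l^3 - 8*l^2 + l - 3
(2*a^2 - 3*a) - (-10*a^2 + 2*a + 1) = 12*a^2 - 5*a - 1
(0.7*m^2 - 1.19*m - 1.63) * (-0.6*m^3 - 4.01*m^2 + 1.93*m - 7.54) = -0.42*m^5 - 2.093*m^4 + 7.1009*m^3 - 1.0384*m^2 + 5.8267*m + 12.2902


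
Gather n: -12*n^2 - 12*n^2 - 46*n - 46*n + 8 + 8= -24*n^2 - 92*n + 16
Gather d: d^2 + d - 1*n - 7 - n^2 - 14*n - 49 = d^2 + d - n^2 - 15*n - 56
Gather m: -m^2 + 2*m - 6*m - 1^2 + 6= -m^2 - 4*m + 5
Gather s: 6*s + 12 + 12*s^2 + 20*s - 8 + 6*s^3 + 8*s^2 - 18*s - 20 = 6*s^3 + 20*s^2 + 8*s - 16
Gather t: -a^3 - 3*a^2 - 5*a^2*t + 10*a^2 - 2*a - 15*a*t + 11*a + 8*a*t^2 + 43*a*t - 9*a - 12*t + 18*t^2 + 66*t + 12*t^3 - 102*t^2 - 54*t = -a^3 + 7*a^2 + 12*t^3 + t^2*(8*a - 84) + t*(-5*a^2 + 28*a)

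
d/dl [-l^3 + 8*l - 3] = 8 - 3*l^2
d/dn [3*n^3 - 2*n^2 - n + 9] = 9*n^2 - 4*n - 1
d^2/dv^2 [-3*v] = 0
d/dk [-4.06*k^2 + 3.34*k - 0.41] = 3.34 - 8.12*k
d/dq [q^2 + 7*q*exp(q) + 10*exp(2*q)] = 7*q*exp(q) + 2*q + 20*exp(2*q) + 7*exp(q)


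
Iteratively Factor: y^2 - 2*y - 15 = (y + 3)*(y - 5)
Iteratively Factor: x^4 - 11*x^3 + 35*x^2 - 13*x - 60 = (x - 4)*(x^3 - 7*x^2 + 7*x + 15) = (x - 4)*(x - 3)*(x^2 - 4*x - 5) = (x - 4)*(x - 3)*(x + 1)*(x - 5)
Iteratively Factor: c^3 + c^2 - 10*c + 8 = (c - 2)*(c^2 + 3*c - 4) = (c - 2)*(c + 4)*(c - 1)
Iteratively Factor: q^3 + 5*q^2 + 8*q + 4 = (q + 2)*(q^2 + 3*q + 2) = (q + 1)*(q + 2)*(q + 2)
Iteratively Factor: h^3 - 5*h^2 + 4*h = (h)*(h^2 - 5*h + 4) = h*(h - 1)*(h - 4)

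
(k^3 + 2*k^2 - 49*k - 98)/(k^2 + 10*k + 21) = (k^2 - 5*k - 14)/(k + 3)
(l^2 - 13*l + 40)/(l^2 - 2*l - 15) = (l - 8)/(l + 3)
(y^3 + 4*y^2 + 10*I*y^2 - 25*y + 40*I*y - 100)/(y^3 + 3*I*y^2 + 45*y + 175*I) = (y + 4)/(y - 7*I)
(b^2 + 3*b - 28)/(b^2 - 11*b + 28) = (b + 7)/(b - 7)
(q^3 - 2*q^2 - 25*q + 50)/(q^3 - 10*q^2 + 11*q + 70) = (q^2 + 3*q - 10)/(q^2 - 5*q - 14)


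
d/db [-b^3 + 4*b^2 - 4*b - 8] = -3*b^2 + 8*b - 4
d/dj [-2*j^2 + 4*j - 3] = 4 - 4*j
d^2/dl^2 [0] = 0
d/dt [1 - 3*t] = -3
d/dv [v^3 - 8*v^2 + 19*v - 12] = 3*v^2 - 16*v + 19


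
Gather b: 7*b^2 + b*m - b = 7*b^2 + b*(m - 1)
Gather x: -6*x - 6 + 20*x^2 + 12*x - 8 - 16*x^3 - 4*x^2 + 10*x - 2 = -16*x^3 + 16*x^2 + 16*x - 16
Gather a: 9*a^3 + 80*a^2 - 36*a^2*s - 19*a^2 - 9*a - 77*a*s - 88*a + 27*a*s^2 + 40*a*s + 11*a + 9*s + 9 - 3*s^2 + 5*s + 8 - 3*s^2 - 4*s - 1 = 9*a^3 + a^2*(61 - 36*s) + a*(27*s^2 - 37*s - 86) - 6*s^2 + 10*s + 16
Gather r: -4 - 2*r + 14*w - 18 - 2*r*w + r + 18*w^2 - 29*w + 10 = r*(-2*w - 1) + 18*w^2 - 15*w - 12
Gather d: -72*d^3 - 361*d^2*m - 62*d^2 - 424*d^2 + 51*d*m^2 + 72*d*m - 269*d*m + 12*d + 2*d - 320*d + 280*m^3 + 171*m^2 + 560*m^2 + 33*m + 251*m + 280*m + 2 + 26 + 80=-72*d^3 + d^2*(-361*m - 486) + d*(51*m^2 - 197*m - 306) + 280*m^3 + 731*m^2 + 564*m + 108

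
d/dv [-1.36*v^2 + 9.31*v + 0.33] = 9.31 - 2.72*v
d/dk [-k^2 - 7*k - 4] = -2*k - 7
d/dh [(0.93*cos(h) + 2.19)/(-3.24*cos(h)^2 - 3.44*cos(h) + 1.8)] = (3.0132*sin(h)^2 - 14.1912*cos(h) - 12.2208)*sin(h)/(3.24*cos(h)^2 + 3.44*cos(h) - 1.8)^2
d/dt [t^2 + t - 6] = 2*t + 1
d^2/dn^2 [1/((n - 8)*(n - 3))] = 2*((n - 8)^2 + (n - 8)*(n - 3) + (n - 3)^2)/((n - 8)^3*(n - 3)^3)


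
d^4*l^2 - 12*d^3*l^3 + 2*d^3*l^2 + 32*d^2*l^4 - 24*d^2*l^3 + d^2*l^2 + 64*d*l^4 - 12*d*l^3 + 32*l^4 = (d - 8*l)*(d - 4*l)*(d*l + l)^2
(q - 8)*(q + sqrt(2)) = q^2 - 8*q + sqrt(2)*q - 8*sqrt(2)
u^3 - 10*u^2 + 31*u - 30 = (u - 5)*(u - 3)*(u - 2)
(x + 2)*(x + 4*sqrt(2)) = x^2 + 2*x + 4*sqrt(2)*x + 8*sqrt(2)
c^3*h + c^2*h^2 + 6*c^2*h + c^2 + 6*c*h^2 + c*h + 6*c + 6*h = (c + 6)*(c + h)*(c*h + 1)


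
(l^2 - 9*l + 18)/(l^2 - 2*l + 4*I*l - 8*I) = (l^2 - 9*l + 18)/(l^2 + l*(-2 + 4*I) - 8*I)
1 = 1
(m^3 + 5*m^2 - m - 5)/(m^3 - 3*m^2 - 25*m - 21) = (m^2 + 4*m - 5)/(m^2 - 4*m - 21)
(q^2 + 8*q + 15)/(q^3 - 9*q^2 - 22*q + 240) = (q + 3)/(q^2 - 14*q + 48)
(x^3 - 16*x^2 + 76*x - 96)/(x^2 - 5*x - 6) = (x^2 - 10*x + 16)/(x + 1)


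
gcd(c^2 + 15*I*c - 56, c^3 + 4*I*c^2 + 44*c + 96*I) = c + 8*I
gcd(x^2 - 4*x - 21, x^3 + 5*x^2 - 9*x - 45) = x + 3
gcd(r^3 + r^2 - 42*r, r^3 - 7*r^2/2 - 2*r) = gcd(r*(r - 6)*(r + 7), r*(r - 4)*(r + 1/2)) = r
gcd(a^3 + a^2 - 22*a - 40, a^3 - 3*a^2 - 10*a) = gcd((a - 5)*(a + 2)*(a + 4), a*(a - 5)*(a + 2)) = a^2 - 3*a - 10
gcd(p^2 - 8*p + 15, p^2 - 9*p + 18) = p - 3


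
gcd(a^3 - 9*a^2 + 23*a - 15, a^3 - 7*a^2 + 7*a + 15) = a^2 - 8*a + 15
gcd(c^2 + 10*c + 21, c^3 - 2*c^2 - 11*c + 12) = c + 3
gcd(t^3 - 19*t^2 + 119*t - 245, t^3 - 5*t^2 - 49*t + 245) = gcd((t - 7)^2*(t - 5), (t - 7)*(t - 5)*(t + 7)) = t^2 - 12*t + 35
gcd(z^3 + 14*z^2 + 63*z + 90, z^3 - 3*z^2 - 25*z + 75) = z + 5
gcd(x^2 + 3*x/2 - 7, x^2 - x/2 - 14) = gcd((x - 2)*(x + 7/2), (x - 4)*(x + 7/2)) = x + 7/2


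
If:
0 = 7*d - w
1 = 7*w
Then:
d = 1/49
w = 1/7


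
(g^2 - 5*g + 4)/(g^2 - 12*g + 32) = (g - 1)/(g - 8)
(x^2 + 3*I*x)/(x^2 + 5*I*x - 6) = x/(x + 2*I)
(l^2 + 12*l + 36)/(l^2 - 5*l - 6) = (l^2 + 12*l + 36)/(l^2 - 5*l - 6)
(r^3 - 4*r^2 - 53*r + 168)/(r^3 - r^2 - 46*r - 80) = (r^2 + 4*r - 21)/(r^2 + 7*r + 10)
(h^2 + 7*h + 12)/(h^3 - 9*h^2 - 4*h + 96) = (h + 4)/(h^2 - 12*h + 32)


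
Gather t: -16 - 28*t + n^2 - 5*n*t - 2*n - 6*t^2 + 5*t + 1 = n^2 - 2*n - 6*t^2 + t*(-5*n - 23) - 15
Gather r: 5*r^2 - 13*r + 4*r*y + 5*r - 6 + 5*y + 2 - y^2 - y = 5*r^2 + r*(4*y - 8) - y^2 + 4*y - 4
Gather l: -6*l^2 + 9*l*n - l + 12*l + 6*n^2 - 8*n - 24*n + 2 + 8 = -6*l^2 + l*(9*n + 11) + 6*n^2 - 32*n + 10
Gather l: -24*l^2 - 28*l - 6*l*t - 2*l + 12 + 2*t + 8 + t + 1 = -24*l^2 + l*(-6*t - 30) + 3*t + 21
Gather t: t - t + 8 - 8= 0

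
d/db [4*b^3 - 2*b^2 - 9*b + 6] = 12*b^2 - 4*b - 9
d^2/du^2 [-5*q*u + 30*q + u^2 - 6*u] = 2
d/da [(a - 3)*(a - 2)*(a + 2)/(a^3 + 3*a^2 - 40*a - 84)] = 6*(a^2 - 16*a + 34)/(a^4 + 2*a^3 - 83*a^2 - 84*a + 1764)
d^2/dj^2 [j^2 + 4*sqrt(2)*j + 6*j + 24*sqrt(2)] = 2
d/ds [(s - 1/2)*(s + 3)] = 2*s + 5/2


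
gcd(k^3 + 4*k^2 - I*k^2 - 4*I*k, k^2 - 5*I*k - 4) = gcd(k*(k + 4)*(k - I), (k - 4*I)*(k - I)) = k - I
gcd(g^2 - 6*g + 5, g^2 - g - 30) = 1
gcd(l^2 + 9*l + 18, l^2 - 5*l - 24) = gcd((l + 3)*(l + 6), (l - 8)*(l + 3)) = l + 3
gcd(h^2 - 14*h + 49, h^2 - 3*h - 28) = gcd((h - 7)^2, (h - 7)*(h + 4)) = h - 7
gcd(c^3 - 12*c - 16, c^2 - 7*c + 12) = c - 4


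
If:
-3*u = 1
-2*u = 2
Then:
No Solution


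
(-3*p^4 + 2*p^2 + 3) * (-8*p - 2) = 24*p^5 + 6*p^4 - 16*p^3 - 4*p^2 - 24*p - 6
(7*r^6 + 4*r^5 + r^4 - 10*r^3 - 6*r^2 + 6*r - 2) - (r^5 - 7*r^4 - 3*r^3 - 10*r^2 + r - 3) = 7*r^6 + 3*r^5 + 8*r^4 - 7*r^3 + 4*r^2 + 5*r + 1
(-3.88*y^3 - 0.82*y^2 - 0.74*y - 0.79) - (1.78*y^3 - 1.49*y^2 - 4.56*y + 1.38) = -5.66*y^3 + 0.67*y^2 + 3.82*y - 2.17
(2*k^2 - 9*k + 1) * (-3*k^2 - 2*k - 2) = -6*k^4 + 23*k^3 + 11*k^2 + 16*k - 2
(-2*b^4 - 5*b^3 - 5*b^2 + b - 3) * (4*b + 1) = -8*b^5 - 22*b^4 - 25*b^3 - b^2 - 11*b - 3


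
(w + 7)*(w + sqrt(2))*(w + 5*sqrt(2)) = w^3 + 7*w^2 + 6*sqrt(2)*w^2 + 10*w + 42*sqrt(2)*w + 70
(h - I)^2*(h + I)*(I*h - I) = I*h^4 + h^3 - I*h^3 - h^2 + I*h^2 + h - I*h - 1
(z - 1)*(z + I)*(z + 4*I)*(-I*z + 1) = -I*z^4 + 6*z^3 + I*z^3 - 6*z^2 + 9*I*z^2 - 4*z - 9*I*z + 4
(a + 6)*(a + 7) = a^2 + 13*a + 42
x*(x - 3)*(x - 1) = x^3 - 4*x^2 + 3*x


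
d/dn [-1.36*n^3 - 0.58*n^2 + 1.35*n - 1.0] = -4.08*n^2 - 1.16*n + 1.35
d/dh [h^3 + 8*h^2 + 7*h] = 3*h^2 + 16*h + 7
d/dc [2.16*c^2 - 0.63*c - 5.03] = 4.32*c - 0.63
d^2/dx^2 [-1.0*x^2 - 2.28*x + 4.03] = -2.00000000000000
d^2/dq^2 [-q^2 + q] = -2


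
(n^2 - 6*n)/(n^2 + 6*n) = (n - 6)/(n + 6)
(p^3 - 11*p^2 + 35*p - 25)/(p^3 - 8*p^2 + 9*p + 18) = (p^3 - 11*p^2 + 35*p - 25)/(p^3 - 8*p^2 + 9*p + 18)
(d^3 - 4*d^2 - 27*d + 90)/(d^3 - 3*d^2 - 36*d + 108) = (d + 5)/(d + 6)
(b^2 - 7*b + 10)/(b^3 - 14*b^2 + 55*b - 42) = (b^2 - 7*b + 10)/(b^3 - 14*b^2 + 55*b - 42)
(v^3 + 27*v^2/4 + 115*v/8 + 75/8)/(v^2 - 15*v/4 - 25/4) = (2*v^2 + 11*v + 15)/(2*(v - 5))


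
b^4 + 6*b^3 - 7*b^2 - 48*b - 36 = (b - 3)*(b + 1)*(b + 2)*(b + 6)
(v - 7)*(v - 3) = v^2 - 10*v + 21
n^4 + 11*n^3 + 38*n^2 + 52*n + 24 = (n + 1)*(n + 2)^2*(n + 6)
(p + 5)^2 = p^2 + 10*p + 25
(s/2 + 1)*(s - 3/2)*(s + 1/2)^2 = s^4/2 + 3*s^3/4 - 9*s^2/8 - 23*s/16 - 3/8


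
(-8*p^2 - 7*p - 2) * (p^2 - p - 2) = -8*p^4 + p^3 + 21*p^2 + 16*p + 4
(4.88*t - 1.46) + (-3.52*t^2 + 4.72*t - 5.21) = -3.52*t^2 + 9.6*t - 6.67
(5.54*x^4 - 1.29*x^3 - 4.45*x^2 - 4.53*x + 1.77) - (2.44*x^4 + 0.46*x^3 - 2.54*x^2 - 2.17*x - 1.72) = 3.1*x^4 - 1.75*x^3 - 1.91*x^2 - 2.36*x + 3.49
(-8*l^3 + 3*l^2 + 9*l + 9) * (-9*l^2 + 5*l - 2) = 72*l^5 - 67*l^4 - 50*l^3 - 42*l^2 + 27*l - 18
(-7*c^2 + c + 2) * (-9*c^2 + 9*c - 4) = 63*c^4 - 72*c^3 + 19*c^2 + 14*c - 8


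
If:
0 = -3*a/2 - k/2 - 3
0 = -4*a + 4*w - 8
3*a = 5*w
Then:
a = -5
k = 9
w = -3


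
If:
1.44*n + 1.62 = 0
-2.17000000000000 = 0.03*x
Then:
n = -1.12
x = -72.33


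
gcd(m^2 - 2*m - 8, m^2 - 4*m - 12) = m + 2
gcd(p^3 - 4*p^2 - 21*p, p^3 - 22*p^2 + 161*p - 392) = p - 7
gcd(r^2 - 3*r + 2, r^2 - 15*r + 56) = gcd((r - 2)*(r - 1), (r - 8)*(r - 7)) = 1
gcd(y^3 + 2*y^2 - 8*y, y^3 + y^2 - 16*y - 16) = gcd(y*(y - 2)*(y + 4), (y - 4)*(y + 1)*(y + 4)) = y + 4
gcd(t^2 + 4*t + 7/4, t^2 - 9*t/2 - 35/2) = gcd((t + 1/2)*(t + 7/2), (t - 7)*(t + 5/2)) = 1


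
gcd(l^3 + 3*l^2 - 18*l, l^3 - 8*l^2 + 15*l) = l^2 - 3*l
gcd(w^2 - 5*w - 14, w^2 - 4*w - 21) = w - 7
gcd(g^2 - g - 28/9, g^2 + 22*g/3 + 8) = g + 4/3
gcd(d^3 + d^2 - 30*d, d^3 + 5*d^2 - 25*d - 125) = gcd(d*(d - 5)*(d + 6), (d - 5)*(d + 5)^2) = d - 5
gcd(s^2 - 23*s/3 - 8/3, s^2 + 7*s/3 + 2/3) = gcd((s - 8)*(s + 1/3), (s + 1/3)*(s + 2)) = s + 1/3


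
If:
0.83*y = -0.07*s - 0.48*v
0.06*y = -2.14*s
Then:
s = -0.0280373831775701*y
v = -1.72507788161994*y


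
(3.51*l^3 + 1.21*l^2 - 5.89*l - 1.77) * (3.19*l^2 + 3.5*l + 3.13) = 11.1969*l^5 + 16.1449*l^4 - 3.5678*l^3 - 22.474*l^2 - 24.6307*l - 5.5401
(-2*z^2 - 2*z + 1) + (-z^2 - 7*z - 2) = -3*z^2 - 9*z - 1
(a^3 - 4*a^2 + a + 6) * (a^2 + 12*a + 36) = a^5 + 8*a^4 - 11*a^3 - 126*a^2 + 108*a + 216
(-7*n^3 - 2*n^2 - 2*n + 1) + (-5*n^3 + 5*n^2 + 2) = -12*n^3 + 3*n^2 - 2*n + 3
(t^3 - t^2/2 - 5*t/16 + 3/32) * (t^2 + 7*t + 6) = t^5 + 13*t^4/2 + 35*t^3/16 - 163*t^2/32 - 39*t/32 + 9/16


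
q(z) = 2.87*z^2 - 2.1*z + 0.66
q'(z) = 5.74*z - 2.1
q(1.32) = 2.89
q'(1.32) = 5.48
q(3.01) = 20.34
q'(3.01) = 15.18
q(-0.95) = 5.25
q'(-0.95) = -7.55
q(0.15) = 0.41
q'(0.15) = -1.24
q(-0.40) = 1.96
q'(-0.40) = -4.40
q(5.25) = 68.74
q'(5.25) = 28.04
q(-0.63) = 3.12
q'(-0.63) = -5.72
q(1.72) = 5.54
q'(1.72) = 7.77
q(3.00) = 20.19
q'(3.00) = 15.12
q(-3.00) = 32.79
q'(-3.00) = -19.32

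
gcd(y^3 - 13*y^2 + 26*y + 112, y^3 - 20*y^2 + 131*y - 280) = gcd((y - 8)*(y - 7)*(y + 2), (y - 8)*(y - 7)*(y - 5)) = y^2 - 15*y + 56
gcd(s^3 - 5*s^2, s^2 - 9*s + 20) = s - 5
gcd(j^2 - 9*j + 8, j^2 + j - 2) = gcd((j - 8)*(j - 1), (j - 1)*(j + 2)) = j - 1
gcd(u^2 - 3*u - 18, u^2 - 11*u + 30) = u - 6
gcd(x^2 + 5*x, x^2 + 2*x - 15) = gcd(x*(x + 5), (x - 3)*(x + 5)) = x + 5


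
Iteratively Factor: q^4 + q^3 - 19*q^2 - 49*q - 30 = (q + 3)*(q^3 - 2*q^2 - 13*q - 10) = (q - 5)*(q + 3)*(q^2 + 3*q + 2) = (q - 5)*(q + 2)*(q + 3)*(q + 1)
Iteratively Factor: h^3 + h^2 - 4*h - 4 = (h + 1)*(h^2 - 4) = (h - 2)*(h + 1)*(h + 2)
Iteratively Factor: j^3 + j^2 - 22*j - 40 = (j + 4)*(j^2 - 3*j - 10) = (j + 2)*(j + 4)*(j - 5)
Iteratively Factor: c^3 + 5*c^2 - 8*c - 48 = (c + 4)*(c^2 + c - 12) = (c + 4)^2*(c - 3)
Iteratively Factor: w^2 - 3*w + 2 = (w - 1)*(w - 2)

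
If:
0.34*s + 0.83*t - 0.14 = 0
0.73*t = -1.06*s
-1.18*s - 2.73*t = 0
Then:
No Solution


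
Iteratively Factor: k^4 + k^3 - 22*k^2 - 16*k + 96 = (k - 4)*(k^3 + 5*k^2 - 2*k - 24) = (k - 4)*(k + 3)*(k^2 + 2*k - 8) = (k - 4)*(k + 3)*(k + 4)*(k - 2)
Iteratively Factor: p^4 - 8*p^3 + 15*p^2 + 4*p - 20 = (p - 5)*(p^3 - 3*p^2 + 4) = (p - 5)*(p + 1)*(p^2 - 4*p + 4) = (p - 5)*(p - 2)*(p + 1)*(p - 2)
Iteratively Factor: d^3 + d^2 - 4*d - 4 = (d + 1)*(d^2 - 4) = (d - 2)*(d + 1)*(d + 2)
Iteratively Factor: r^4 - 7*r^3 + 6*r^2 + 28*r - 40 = (r + 2)*(r^3 - 9*r^2 + 24*r - 20) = (r - 2)*(r + 2)*(r^2 - 7*r + 10) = (r - 5)*(r - 2)*(r + 2)*(r - 2)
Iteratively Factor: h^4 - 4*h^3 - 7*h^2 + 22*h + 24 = (h - 4)*(h^3 - 7*h - 6) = (h - 4)*(h + 1)*(h^2 - h - 6) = (h - 4)*(h - 3)*(h + 1)*(h + 2)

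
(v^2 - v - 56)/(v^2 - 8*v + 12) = (v^2 - v - 56)/(v^2 - 8*v + 12)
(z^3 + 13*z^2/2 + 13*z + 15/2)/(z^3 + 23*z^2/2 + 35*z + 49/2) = (2*z^2 + 11*z + 15)/(2*z^2 + 21*z + 49)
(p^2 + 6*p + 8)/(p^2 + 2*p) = (p + 4)/p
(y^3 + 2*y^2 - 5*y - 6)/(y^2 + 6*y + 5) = (y^2 + y - 6)/(y + 5)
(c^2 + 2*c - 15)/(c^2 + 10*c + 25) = (c - 3)/(c + 5)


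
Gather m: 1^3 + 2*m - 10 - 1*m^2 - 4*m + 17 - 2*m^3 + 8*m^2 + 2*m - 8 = -2*m^3 + 7*m^2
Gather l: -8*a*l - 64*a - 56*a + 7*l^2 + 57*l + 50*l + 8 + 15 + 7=-120*a + 7*l^2 + l*(107 - 8*a) + 30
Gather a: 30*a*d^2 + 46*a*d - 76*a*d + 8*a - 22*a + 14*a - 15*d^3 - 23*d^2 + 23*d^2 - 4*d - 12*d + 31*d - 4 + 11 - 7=a*(30*d^2 - 30*d) - 15*d^3 + 15*d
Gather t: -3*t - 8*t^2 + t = -8*t^2 - 2*t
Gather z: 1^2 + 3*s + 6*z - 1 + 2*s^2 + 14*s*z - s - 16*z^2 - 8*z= 2*s^2 + 2*s - 16*z^2 + z*(14*s - 2)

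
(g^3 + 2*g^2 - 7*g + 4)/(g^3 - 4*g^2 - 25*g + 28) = (g - 1)/(g - 7)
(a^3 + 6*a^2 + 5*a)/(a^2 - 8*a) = (a^2 + 6*a + 5)/(a - 8)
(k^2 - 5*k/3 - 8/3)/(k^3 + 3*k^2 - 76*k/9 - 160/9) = 3*(k + 1)/(3*k^2 + 17*k + 20)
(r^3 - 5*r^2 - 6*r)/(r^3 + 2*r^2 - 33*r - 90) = r*(r + 1)/(r^2 + 8*r + 15)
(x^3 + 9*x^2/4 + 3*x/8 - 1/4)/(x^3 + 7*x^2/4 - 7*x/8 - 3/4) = (4*x - 1)/(4*x - 3)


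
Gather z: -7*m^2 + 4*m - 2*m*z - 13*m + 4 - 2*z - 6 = -7*m^2 - 9*m + z*(-2*m - 2) - 2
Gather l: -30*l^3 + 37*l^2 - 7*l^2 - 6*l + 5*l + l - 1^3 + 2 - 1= -30*l^3 + 30*l^2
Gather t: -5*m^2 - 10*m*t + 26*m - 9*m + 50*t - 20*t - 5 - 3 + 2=-5*m^2 + 17*m + t*(30 - 10*m) - 6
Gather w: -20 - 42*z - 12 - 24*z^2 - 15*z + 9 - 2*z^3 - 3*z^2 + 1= -2*z^3 - 27*z^2 - 57*z - 22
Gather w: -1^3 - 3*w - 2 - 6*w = -9*w - 3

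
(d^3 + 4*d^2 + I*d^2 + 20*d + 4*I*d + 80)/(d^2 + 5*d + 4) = (d^2 + I*d + 20)/(d + 1)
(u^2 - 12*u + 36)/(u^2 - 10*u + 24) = (u - 6)/(u - 4)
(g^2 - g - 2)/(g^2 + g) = (g - 2)/g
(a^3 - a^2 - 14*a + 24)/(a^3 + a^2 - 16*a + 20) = (a^2 + a - 12)/(a^2 + 3*a - 10)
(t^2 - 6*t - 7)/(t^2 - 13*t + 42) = (t + 1)/(t - 6)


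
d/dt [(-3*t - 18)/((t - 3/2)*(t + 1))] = 6*(2*t^2 + 24*t - 3)/(4*t^4 - 4*t^3 - 11*t^2 + 6*t + 9)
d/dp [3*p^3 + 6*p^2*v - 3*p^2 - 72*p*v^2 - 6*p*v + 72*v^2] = 9*p^2 + 12*p*v - 6*p - 72*v^2 - 6*v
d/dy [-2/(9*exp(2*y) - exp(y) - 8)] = (36*exp(y) - 2)*exp(y)/(-9*exp(2*y) + exp(y) + 8)^2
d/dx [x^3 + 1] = 3*x^2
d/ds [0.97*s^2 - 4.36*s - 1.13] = 1.94*s - 4.36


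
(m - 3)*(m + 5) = m^2 + 2*m - 15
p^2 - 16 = (p - 4)*(p + 4)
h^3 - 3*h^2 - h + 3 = (h - 3)*(h - 1)*(h + 1)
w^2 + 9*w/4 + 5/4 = (w + 1)*(w + 5/4)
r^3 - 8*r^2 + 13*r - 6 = (r - 6)*(r - 1)^2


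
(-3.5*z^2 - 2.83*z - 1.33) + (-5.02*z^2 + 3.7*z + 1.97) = -8.52*z^2 + 0.87*z + 0.64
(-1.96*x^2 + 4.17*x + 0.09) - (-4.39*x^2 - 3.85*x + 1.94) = 2.43*x^2 + 8.02*x - 1.85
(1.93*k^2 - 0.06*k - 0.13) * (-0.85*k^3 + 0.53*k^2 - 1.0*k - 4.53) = -1.6405*k^5 + 1.0739*k^4 - 1.8513*k^3 - 8.7518*k^2 + 0.4018*k + 0.5889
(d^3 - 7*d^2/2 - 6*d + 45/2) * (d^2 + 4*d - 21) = d^5 + d^4/2 - 41*d^3 + 72*d^2 + 216*d - 945/2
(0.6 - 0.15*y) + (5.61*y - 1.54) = 5.46*y - 0.94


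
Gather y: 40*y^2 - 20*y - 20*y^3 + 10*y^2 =-20*y^3 + 50*y^2 - 20*y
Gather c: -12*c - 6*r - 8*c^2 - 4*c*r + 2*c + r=-8*c^2 + c*(-4*r - 10) - 5*r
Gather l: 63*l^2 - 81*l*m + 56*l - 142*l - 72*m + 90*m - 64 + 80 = 63*l^2 + l*(-81*m - 86) + 18*m + 16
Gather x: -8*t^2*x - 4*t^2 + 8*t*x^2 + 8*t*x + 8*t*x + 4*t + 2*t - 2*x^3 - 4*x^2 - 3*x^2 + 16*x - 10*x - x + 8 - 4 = -4*t^2 + 6*t - 2*x^3 + x^2*(8*t - 7) + x*(-8*t^2 + 16*t + 5) + 4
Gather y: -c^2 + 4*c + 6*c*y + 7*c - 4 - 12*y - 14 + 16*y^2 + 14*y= -c^2 + 11*c + 16*y^2 + y*(6*c + 2) - 18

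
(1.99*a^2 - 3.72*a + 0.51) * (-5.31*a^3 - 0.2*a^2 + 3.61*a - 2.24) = -10.5669*a^5 + 19.3552*a^4 + 5.2198*a^3 - 17.9888*a^2 + 10.1739*a - 1.1424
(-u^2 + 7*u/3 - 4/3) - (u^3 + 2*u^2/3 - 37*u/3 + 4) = -u^3 - 5*u^2/3 + 44*u/3 - 16/3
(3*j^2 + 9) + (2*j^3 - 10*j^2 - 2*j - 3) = 2*j^3 - 7*j^2 - 2*j + 6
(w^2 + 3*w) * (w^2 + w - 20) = w^4 + 4*w^3 - 17*w^2 - 60*w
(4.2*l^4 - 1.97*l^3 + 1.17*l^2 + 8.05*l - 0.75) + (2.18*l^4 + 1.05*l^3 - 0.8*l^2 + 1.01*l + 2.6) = 6.38*l^4 - 0.92*l^3 + 0.37*l^2 + 9.06*l + 1.85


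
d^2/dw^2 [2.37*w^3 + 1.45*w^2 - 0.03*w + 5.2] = 14.22*w + 2.9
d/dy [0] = 0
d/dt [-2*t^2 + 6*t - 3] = 6 - 4*t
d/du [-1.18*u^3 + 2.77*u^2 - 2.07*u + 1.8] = -3.54*u^2 + 5.54*u - 2.07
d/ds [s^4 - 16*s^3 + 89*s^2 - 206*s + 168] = 4*s^3 - 48*s^2 + 178*s - 206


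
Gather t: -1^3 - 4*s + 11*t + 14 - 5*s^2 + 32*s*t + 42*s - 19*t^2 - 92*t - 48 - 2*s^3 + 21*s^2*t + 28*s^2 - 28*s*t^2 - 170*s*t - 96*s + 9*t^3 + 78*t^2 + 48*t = -2*s^3 + 23*s^2 - 58*s + 9*t^3 + t^2*(59 - 28*s) + t*(21*s^2 - 138*s - 33) - 35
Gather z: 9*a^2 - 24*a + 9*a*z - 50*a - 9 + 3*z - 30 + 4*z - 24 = 9*a^2 - 74*a + z*(9*a + 7) - 63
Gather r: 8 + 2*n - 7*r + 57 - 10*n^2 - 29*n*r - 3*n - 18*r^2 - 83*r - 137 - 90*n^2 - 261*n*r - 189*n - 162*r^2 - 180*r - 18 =-100*n^2 - 190*n - 180*r^2 + r*(-290*n - 270) - 90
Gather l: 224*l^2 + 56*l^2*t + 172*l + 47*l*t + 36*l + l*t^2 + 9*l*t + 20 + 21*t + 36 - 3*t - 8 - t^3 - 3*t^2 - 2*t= l^2*(56*t + 224) + l*(t^2 + 56*t + 208) - t^3 - 3*t^2 + 16*t + 48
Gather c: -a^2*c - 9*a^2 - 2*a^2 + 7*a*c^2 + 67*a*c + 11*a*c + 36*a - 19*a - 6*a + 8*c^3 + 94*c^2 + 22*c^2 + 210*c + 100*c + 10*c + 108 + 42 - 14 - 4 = -11*a^2 + 11*a + 8*c^3 + c^2*(7*a + 116) + c*(-a^2 + 78*a + 320) + 132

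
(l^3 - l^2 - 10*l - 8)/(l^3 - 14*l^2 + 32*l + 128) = (l^2 - 3*l - 4)/(l^2 - 16*l + 64)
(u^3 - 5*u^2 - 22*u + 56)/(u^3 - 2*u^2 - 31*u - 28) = (u - 2)/(u + 1)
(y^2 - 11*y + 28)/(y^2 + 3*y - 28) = (y - 7)/(y + 7)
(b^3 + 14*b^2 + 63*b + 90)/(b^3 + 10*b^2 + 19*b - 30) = (b + 3)/(b - 1)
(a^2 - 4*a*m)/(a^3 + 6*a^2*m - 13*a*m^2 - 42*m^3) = a*(a - 4*m)/(a^3 + 6*a^2*m - 13*a*m^2 - 42*m^3)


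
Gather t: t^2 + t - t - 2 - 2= t^2 - 4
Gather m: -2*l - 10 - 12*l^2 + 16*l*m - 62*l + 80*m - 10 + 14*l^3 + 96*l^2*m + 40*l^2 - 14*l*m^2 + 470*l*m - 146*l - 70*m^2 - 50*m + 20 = 14*l^3 + 28*l^2 - 210*l + m^2*(-14*l - 70) + m*(96*l^2 + 486*l + 30)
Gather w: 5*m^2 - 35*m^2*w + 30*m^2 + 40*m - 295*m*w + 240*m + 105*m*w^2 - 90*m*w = 35*m^2 + 105*m*w^2 + 280*m + w*(-35*m^2 - 385*m)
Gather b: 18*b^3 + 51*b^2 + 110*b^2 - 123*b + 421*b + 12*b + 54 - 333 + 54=18*b^3 + 161*b^2 + 310*b - 225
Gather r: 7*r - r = 6*r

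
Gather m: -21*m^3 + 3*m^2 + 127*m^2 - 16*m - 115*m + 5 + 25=-21*m^3 + 130*m^2 - 131*m + 30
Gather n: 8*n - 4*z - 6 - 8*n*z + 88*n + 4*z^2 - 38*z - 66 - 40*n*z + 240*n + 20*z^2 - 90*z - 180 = n*(336 - 48*z) + 24*z^2 - 132*z - 252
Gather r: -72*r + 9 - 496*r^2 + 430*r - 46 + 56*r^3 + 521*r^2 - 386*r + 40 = 56*r^3 + 25*r^2 - 28*r + 3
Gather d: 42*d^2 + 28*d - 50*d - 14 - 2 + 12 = 42*d^2 - 22*d - 4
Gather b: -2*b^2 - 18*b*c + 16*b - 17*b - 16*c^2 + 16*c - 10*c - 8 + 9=-2*b^2 + b*(-18*c - 1) - 16*c^2 + 6*c + 1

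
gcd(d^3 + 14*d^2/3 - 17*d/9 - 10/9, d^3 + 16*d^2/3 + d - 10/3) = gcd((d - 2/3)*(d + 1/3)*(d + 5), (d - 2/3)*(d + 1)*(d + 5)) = d^2 + 13*d/3 - 10/3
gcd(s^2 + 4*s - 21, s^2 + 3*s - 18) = s - 3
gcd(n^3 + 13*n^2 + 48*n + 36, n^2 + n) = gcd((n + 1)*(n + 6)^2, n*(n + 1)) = n + 1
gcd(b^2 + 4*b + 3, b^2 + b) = b + 1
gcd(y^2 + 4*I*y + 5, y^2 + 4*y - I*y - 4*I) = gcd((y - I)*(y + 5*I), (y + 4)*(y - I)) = y - I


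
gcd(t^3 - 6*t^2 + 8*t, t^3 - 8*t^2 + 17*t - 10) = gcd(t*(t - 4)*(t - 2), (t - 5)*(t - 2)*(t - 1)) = t - 2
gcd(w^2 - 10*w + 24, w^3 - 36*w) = w - 6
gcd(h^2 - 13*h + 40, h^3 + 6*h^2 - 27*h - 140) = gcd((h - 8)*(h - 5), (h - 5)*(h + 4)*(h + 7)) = h - 5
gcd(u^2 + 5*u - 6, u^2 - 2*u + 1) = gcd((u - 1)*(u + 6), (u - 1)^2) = u - 1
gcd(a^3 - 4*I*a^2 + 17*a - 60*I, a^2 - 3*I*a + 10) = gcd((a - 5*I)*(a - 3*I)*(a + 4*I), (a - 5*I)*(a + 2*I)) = a - 5*I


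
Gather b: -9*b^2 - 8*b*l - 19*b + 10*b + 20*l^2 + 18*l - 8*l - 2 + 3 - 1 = -9*b^2 + b*(-8*l - 9) + 20*l^2 + 10*l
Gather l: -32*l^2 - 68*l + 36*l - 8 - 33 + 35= -32*l^2 - 32*l - 6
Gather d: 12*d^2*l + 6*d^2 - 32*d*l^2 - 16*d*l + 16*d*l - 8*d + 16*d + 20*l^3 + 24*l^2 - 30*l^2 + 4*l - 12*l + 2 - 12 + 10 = d^2*(12*l + 6) + d*(8 - 32*l^2) + 20*l^3 - 6*l^2 - 8*l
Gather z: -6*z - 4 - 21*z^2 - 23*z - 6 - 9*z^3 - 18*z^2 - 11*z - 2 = -9*z^3 - 39*z^2 - 40*z - 12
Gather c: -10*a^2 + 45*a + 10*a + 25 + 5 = -10*a^2 + 55*a + 30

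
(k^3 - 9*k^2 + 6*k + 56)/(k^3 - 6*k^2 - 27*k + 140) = (k + 2)/(k + 5)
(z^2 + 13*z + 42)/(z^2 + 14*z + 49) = (z + 6)/(z + 7)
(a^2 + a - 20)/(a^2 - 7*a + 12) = (a + 5)/(a - 3)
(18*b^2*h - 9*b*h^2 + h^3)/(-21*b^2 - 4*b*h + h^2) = h*(-18*b^2 + 9*b*h - h^2)/(21*b^2 + 4*b*h - h^2)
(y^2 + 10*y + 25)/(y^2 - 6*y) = (y^2 + 10*y + 25)/(y*(y - 6))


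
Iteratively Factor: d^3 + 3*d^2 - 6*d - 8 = (d + 1)*(d^2 + 2*d - 8) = (d - 2)*(d + 1)*(d + 4)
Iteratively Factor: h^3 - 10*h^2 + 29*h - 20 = (h - 1)*(h^2 - 9*h + 20) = (h - 5)*(h - 1)*(h - 4)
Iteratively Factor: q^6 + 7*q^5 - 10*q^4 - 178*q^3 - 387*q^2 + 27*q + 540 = (q + 4)*(q^5 + 3*q^4 - 22*q^3 - 90*q^2 - 27*q + 135) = (q - 5)*(q + 4)*(q^4 + 8*q^3 + 18*q^2 - 27) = (q - 5)*(q + 3)*(q + 4)*(q^3 + 5*q^2 + 3*q - 9) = (q - 5)*(q + 3)^2*(q + 4)*(q^2 + 2*q - 3) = (q - 5)*(q + 3)^3*(q + 4)*(q - 1)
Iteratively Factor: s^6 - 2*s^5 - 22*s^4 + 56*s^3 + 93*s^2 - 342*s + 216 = (s - 3)*(s^5 + s^4 - 19*s^3 - s^2 + 90*s - 72) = (s - 3)*(s - 1)*(s^4 + 2*s^3 - 17*s^2 - 18*s + 72) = (s - 3)*(s - 2)*(s - 1)*(s^3 + 4*s^2 - 9*s - 36) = (s - 3)^2*(s - 2)*(s - 1)*(s^2 + 7*s + 12) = (s - 3)^2*(s - 2)*(s - 1)*(s + 4)*(s + 3)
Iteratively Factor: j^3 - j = (j + 1)*(j^2 - j) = (j - 1)*(j + 1)*(j)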